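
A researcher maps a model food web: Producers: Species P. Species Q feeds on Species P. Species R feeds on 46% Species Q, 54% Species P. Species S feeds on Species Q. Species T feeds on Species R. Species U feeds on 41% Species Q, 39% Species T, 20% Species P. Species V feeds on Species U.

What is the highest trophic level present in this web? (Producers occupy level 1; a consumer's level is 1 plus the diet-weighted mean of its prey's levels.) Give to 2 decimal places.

Species Q: 1 + 1 = 2
Species R: 1 + (0.46×2 + 0.54×1) = 2.46
Species S: 1 + 2 = 3
Species T: 1 + 2.46 = 3.46
Species U: 1 + (0.41×2 + 0.39×3.46 + 0.2×1) = 3.3694
Species V: 1 + 3.3694 = 4.3694

4.37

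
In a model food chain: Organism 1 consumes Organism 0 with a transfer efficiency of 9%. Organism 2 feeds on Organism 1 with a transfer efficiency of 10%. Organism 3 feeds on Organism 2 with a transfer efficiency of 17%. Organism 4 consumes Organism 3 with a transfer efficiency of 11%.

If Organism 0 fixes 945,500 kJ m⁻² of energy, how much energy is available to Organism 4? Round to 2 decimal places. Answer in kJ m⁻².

159.13 kJ m⁻²

Organism 1: 945500 × 0.09 = 85095 kJ m⁻²
Organism 2: 85095 × 0.1 = 8509.5 kJ m⁻²
Organism 3: 8509.5 × 0.17 = 1446.615 kJ m⁻²
Organism 4: 1446.615 × 0.11 = 159.12765 kJ m⁻²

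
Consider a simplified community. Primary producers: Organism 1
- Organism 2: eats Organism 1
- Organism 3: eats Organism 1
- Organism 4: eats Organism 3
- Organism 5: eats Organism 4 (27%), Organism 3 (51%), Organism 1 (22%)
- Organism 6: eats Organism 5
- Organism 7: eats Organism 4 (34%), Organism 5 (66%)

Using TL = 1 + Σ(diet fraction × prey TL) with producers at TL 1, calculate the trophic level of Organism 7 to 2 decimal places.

Organism 2: 1 + 1 = 2
Organism 3: 1 + 1 = 2
Organism 4: 1 + 2 = 3
Organism 5: 1 + (0.27×3 + 0.51×2 + 0.22×1) = 3.05
Organism 6: 1 + 3.05 = 4.05
Organism 7: 1 + (0.34×3 + 0.66×3.05) = 4.033

4.03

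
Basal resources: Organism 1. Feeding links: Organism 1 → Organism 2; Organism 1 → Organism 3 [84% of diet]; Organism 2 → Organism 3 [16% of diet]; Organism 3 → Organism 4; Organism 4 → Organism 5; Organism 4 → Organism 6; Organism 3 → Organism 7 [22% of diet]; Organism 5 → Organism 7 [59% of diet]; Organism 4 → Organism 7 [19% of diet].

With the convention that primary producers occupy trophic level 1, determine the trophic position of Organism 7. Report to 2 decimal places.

4.53

Organism 2: 1 + 1 = 2
Organism 3: 1 + (0.84×1 + 0.16×2) = 2.16
Organism 4: 1 + 2.16 = 3.16
Organism 5: 1 + 3.16 = 4.16
Organism 6: 1 + 3.16 = 4.16
Organism 7: 1 + (0.22×2.16 + 0.59×4.16 + 0.19×3.16) = 4.53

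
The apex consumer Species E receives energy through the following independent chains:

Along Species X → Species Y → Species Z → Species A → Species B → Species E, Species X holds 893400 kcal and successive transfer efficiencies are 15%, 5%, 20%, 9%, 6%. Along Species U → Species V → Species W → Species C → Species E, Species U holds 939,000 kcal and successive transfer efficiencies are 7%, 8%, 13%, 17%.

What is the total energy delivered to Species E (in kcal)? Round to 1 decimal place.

123.4 kcal

Via Species X: 893400 × 0.15 × 0.05 × 0.2 × 0.09 × 0.06 = 7.23654 kcal
Via Species U: 939000 × 0.07 × 0.08 × 0.13 × 0.17 = 116.21064 kcal
Total at Species E: 7.23654 + 116.21064 = 123.44718 kcal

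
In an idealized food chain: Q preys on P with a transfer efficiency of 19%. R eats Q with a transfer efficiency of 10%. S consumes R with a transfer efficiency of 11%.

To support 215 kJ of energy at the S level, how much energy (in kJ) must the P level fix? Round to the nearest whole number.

Cumulative transfer efficiency: 0.19 × 0.1 × 0.11 = 0.00209
P energy = 215 / 0.00209 = 102871 kJ

102871 kJ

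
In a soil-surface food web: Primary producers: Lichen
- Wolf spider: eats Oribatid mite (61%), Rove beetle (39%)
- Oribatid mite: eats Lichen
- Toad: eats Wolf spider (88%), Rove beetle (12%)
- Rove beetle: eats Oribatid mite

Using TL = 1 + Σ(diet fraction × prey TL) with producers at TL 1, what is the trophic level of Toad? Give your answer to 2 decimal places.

4.34

Oribatid mite: 1 + 1 = 2
Rove beetle: 1 + 2 = 3
Wolf spider: 1 + (0.61×2 + 0.39×3) = 3.39
Toad: 1 + (0.88×3.39 + 0.12×3) = 4.3432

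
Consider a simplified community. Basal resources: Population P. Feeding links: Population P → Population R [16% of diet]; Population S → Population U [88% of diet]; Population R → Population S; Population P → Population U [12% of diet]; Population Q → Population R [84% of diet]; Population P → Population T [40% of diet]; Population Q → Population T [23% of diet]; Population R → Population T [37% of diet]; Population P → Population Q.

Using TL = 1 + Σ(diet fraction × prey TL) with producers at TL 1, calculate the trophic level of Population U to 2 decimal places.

Population Q: 1 + 1 = 2
Population R: 1 + (0.84×2 + 0.16×1) = 2.84
Population S: 1 + 2.84 = 3.84
Population T: 1 + (0.23×2 + 0.37×2.84 + 0.4×1) = 2.9108
Population U: 1 + (0.88×3.84 + 0.12×1) = 4.4992

4.50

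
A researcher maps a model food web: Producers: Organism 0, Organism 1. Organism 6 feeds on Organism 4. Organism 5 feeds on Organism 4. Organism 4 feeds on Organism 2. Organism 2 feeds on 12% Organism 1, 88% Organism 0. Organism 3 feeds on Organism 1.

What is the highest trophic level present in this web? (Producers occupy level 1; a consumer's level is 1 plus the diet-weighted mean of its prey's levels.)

4

Organism 2: 1 + (0.12×1 + 0.88×1) = 2
Organism 3: 1 + 1 = 2
Organism 4: 1 + 2 = 3
Organism 5: 1 + 3 = 4
Organism 6: 1 + 3 = 4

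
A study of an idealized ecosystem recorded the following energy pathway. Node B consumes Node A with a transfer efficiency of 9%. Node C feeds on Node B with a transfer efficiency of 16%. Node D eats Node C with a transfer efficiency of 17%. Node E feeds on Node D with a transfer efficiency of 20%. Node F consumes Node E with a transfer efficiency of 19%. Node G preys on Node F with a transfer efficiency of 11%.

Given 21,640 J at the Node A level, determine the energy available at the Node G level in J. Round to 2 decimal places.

Node B: 21640 × 0.09 = 1947.6 J
Node C: 1947.6 × 0.16 = 311.616 J
Node D: 311.616 × 0.17 = 52.97472 J
Node E: 52.97472 × 0.2 = 10.594944 J
Node F: 10.594944 × 0.19 = 2.01303936 J
Node G: 2.01303936 × 0.11 = 0.2214343296 J

0.22 J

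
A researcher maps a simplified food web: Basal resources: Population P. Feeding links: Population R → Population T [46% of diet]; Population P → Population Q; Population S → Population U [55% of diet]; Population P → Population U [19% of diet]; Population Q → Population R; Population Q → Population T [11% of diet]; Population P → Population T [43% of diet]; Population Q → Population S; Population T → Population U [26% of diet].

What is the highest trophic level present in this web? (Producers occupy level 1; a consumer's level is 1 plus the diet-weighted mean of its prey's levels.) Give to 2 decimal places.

Population Q: 1 + 1 = 2
Population R: 1 + 2 = 3
Population S: 1 + 2 = 3
Population T: 1 + (0.43×1 + 0.46×3 + 0.11×2) = 3.03
Population U: 1 + (0.55×3 + 0.26×3.03 + 0.19×1) = 3.6278

3.63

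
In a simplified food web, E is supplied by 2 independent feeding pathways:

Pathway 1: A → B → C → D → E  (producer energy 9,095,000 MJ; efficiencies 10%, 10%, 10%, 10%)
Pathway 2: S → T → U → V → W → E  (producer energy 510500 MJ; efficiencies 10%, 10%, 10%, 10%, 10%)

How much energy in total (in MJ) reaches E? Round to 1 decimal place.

Pathway 1: 9095000 × 0.1 × 0.1 × 0.1 × 0.1 = 909.5 MJ
Pathway 2: 510500 × 0.1 × 0.1 × 0.1 × 0.1 × 0.1 = 5.105 MJ
Total at E: 909.5 + 5.105 = 914.605 MJ

914.6 MJ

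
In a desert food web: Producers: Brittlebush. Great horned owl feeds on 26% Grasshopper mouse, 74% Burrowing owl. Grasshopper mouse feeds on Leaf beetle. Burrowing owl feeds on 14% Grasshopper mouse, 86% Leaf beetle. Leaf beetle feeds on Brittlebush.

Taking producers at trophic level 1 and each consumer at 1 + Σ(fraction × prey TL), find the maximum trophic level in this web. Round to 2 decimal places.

Leaf beetle: 1 + 1 = 2
Grasshopper mouse: 1 + 2 = 3
Burrowing owl: 1 + (0.14×3 + 0.86×2) = 3.14
Great horned owl: 1 + (0.26×3 + 0.74×3.14) = 4.1036

4.10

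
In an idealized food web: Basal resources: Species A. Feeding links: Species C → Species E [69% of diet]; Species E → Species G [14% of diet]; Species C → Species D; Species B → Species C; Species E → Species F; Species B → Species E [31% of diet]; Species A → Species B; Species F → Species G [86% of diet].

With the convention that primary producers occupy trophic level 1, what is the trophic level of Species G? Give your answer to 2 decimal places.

5.55

Species B: 1 + 1 = 2
Species C: 1 + 2 = 3
Species D: 1 + 3 = 4
Species E: 1 + (0.31×2 + 0.69×3) = 3.69
Species F: 1 + 3.69 = 4.69
Species G: 1 + (0.86×4.69 + 0.14×3.69) = 5.55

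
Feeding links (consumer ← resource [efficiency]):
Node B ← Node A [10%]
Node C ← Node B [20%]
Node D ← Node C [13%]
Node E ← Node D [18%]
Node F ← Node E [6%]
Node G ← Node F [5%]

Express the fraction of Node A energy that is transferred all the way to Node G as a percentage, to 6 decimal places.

0.000140%

Product of link efficiencies: 0.1 × 0.2 × 0.13 × 0.18 × 0.06 × 0.05 = 0.000001404
As a percentage: 0.000001404 × 100 = 0.000140%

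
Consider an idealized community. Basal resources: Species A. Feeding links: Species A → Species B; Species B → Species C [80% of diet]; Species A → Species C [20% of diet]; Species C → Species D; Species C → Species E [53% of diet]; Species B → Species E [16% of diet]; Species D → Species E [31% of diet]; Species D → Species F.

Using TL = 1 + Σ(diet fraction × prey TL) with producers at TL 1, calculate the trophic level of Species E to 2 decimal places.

Species B: 1 + 1 = 2
Species C: 1 + (0.8×2 + 0.2×1) = 2.8
Species D: 1 + 2.8 = 3.8
Species E: 1 + (0.53×2.8 + 0.16×2 + 0.31×3.8) = 3.982
Species F: 1 + 3.8 = 4.8

3.98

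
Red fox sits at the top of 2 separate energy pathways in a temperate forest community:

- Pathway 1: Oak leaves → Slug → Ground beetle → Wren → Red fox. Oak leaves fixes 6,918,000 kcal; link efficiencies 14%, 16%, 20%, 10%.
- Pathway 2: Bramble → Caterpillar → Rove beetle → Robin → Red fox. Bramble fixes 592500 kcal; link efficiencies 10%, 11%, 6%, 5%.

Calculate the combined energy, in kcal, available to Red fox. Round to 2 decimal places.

Pathway 1: 6918000 × 0.14 × 0.16 × 0.2 × 0.1 = 3099.264 kcal
Pathway 2: 592500 × 0.1 × 0.11 × 0.06 × 0.05 = 19.5525 kcal
Total at Red fox: 3099.264 + 19.5525 = 3118.8165 kcal

3118.82 kcal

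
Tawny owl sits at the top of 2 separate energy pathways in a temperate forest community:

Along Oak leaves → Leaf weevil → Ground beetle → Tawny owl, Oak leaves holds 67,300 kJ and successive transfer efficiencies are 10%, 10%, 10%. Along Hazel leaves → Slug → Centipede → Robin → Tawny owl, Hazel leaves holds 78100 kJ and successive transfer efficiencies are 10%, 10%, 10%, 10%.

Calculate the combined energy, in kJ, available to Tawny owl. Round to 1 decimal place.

Via Oak leaves: 67300 × 0.1 × 0.1 × 0.1 = 67.3 kJ
Via Hazel leaves: 78100 × 0.1 × 0.1 × 0.1 × 0.1 = 7.81 kJ
Total at Tawny owl: 67.3 + 7.81 = 75.11 kJ

75.1 kJ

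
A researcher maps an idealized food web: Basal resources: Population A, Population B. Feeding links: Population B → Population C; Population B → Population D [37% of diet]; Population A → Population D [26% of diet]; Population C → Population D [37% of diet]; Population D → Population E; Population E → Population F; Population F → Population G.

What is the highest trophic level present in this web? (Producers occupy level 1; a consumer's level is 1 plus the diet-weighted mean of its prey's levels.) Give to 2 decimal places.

Population C: 1 + 1 = 2
Population D: 1 + (0.37×1 + 0.26×1 + 0.37×2) = 2.37
Population E: 1 + 2.37 = 3.37
Population F: 1 + 3.37 = 4.37
Population G: 1 + 4.37 = 5.37

5.37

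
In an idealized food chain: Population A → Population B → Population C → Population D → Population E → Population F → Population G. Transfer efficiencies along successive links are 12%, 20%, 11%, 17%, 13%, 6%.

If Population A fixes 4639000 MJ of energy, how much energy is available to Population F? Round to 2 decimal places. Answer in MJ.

Population B: 4639000 × 0.12 = 556680 MJ
Population C: 556680 × 0.2 = 111336 MJ
Population D: 111336 × 0.11 = 12246.96 MJ
Population E: 12246.96 × 0.17 = 2081.9832 MJ
Population F: 2081.9832 × 0.13 = 270.657816 MJ

270.66 MJ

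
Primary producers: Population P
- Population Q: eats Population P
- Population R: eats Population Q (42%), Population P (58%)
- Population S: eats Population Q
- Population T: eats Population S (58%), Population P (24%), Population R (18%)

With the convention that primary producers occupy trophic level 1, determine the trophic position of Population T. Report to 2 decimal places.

Population Q: 1 + 1 = 2
Population R: 1 + (0.42×2 + 0.58×1) = 2.42
Population S: 1 + 2 = 3
Population T: 1 + (0.58×3 + 0.24×1 + 0.18×2.42) = 3.4156

3.42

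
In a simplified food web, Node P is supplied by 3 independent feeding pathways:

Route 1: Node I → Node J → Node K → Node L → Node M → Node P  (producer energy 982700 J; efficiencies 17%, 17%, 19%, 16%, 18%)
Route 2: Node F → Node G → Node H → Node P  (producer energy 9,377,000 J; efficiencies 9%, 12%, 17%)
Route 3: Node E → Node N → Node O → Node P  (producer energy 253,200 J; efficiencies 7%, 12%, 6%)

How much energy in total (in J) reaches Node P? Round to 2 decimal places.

Route 1: 982700 × 0.17 × 0.17 × 0.19 × 0.16 × 0.18 = 155.40496416 J
Route 2: 9377000 × 0.09 × 0.12 × 0.17 = 17216.172 J
Route 3: 253200 × 0.07 × 0.12 × 0.06 = 127.6128 J
Total at Node P: 155.40496416 + 17216.172 + 127.6128 = 17499.18976416 J

17499.19 J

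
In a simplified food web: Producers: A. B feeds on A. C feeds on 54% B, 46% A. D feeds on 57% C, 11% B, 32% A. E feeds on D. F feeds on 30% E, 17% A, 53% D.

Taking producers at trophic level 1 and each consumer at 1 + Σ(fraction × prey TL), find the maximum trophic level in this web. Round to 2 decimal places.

3.99

B: 1 + 1 = 2
C: 1 + (0.54×2 + 0.46×1) = 2.54
D: 1 + (0.57×2.54 + 0.11×2 + 0.32×1) = 2.9878
E: 1 + 2.9878 = 3.9878
F: 1 + (0.3×3.9878 + 0.17×1 + 0.53×2.9878) = 3.949874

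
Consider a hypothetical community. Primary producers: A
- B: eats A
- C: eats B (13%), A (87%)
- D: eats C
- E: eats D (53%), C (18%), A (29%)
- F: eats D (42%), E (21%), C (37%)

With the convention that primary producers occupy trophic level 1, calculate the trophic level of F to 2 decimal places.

B: 1 + 1 = 2
C: 1 + (0.13×2 + 0.87×1) = 2.13
D: 1 + 2.13 = 3.13
E: 1 + (0.53×3.13 + 0.18×2.13 + 0.29×1) = 3.3323
F: 1 + (0.42×3.13 + 0.21×3.3323 + 0.37×2.13) = 3.802483

3.80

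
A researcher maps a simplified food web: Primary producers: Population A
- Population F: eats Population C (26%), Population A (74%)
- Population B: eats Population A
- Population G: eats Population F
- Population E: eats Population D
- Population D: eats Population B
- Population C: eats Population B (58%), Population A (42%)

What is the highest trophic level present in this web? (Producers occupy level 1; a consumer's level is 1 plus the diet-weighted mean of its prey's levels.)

4

Population B: 1 + 1 = 2
Population C: 1 + (0.58×2 + 0.42×1) = 2.58
Population D: 1 + 2 = 3
Population E: 1 + 3 = 4
Population F: 1 + (0.26×2.58 + 0.74×1) = 2.4108
Population G: 1 + 2.4108 = 3.4108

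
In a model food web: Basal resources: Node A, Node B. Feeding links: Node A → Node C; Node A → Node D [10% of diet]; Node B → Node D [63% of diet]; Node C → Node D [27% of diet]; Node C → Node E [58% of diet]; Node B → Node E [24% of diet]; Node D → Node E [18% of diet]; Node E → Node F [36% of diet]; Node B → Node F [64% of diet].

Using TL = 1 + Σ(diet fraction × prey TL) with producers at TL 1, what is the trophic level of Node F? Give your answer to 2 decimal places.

Node C: 1 + 1 = 2
Node D: 1 + (0.1×1 + 0.63×1 + 0.27×2) = 2.27
Node E: 1 + (0.58×2 + 0.24×1 + 0.18×2.27) = 2.8086
Node F: 1 + (0.36×2.8086 + 0.64×1) = 2.651096

2.65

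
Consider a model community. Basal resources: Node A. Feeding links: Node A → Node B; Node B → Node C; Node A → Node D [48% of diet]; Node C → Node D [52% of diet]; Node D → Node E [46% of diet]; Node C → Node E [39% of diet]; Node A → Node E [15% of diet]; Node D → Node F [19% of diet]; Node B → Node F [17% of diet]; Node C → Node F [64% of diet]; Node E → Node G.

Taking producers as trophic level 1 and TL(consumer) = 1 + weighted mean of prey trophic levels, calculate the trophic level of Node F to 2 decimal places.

Node B: 1 + 1 = 2
Node C: 1 + 2 = 3
Node D: 1 + (0.48×1 + 0.52×3) = 3.04
Node E: 1 + (0.46×3.04 + 0.39×3 + 0.15×1) = 3.7184
Node F: 1 + (0.19×3.04 + 0.17×2 + 0.64×3) = 3.8376
Node G: 1 + 3.7184 = 4.7184

3.84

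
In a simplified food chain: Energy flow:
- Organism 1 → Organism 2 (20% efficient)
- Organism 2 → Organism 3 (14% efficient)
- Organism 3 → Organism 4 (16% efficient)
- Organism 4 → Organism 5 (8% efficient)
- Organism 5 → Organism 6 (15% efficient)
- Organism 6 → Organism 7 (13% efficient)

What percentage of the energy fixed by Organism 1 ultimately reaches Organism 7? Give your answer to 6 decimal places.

0.000699%

Product of link efficiencies: 0.2 × 0.14 × 0.16 × 0.08 × 0.15 × 0.13 = 0.0000069888
As a percentage: 0.0000069888 × 100 = 0.000699%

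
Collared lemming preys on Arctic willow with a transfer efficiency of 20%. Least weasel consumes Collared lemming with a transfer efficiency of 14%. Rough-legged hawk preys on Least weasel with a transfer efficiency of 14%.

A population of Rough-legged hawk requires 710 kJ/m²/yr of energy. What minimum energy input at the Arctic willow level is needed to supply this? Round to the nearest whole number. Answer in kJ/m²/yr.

Cumulative transfer efficiency: 0.2 × 0.14 × 0.14 = 0.00392
Arctic willow energy = 710 / 0.00392 = 181122 kJ/m²/yr

181122 kJ/m²/yr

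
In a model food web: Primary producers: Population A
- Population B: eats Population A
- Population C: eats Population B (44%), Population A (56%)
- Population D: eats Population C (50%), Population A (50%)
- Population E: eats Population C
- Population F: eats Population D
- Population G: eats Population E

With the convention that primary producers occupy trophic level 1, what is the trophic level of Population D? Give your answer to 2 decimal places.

2.72

Population B: 1 + 1 = 2
Population C: 1 + (0.44×2 + 0.56×1) = 2.44
Population D: 1 + (0.5×2.44 + 0.5×1) = 2.72
Population E: 1 + 2.44 = 3.44
Population F: 1 + 2.72 = 3.72
Population G: 1 + 3.44 = 4.44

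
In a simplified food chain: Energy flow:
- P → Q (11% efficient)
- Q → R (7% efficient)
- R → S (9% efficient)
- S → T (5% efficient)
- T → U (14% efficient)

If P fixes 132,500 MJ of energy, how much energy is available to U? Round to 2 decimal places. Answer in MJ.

Q: 132500 × 0.11 = 14575 MJ
R: 14575 × 0.07 = 1020.25 MJ
S: 1020.25 × 0.09 = 91.8225 MJ
T: 91.8225 × 0.05 = 4.591125 MJ
U: 4.591125 × 0.14 = 0.6427575 MJ

0.64 MJ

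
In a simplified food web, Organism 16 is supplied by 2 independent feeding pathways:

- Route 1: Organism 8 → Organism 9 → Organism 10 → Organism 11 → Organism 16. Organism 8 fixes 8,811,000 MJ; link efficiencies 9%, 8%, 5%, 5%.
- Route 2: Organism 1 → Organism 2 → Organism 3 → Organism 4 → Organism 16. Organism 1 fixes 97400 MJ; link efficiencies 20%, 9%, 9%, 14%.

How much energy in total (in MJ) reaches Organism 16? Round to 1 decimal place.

Route 1: 8811000 × 0.09 × 0.08 × 0.05 × 0.05 = 158.598 MJ
Route 2: 97400 × 0.2 × 0.09 × 0.09 × 0.14 = 22.09032 MJ
Total at Organism 16: 158.598 + 22.09032 = 180.68832 MJ

180.7 MJ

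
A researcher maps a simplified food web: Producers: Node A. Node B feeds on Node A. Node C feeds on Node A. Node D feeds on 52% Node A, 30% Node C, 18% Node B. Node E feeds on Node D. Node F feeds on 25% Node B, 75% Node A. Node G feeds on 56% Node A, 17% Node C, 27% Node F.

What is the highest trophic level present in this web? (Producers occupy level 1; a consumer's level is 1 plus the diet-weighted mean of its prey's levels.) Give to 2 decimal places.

Node B: 1 + 1 = 2
Node C: 1 + 1 = 2
Node D: 1 + (0.52×1 + 0.3×2 + 0.18×2) = 2.48
Node E: 1 + 2.48 = 3.48
Node F: 1 + (0.25×2 + 0.75×1) = 2.25
Node G: 1 + (0.56×1 + 0.17×2 + 0.27×2.25) = 2.5075

3.48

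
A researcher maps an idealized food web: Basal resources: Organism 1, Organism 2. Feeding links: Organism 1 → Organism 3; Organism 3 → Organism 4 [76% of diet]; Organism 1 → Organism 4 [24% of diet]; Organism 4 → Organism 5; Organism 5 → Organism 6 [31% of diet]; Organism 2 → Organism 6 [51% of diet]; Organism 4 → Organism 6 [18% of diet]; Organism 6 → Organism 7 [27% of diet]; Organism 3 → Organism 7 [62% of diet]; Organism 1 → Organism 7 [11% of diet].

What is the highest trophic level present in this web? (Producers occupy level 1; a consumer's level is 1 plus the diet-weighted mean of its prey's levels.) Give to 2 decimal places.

3.76

Organism 3: 1 + 1 = 2
Organism 4: 1 + (0.76×2 + 0.24×1) = 2.76
Organism 5: 1 + 2.76 = 3.76
Organism 6: 1 + (0.31×3.76 + 0.51×1 + 0.18×2.76) = 3.1724
Organism 7: 1 + (0.27×3.1724 + 0.62×2 + 0.11×1) = 3.206548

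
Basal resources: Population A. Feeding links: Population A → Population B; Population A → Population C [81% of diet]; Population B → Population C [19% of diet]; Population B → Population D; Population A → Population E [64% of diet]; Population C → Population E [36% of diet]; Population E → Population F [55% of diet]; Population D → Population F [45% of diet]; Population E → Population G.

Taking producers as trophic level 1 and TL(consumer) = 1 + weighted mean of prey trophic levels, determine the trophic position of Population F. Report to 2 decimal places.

3.69

Population B: 1 + 1 = 2
Population C: 1 + (0.81×1 + 0.19×2) = 2.19
Population D: 1 + 2 = 3
Population E: 1 + (0.64×1 + 0.36×2.19) = 2.4284
Population F: 1 + (0.55×2.4284 + 0.45×3) = 3.68562
Population G: 1 + 2.4284 = 3.4284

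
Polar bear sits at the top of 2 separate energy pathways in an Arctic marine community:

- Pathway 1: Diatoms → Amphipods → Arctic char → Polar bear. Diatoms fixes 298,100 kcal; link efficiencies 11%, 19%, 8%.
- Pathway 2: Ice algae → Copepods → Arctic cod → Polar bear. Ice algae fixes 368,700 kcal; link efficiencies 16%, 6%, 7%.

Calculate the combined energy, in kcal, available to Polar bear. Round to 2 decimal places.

Pathway 1: 298100 × 0.11 × 0.19 × 0.08 = 498.4232 kcal
Pathway 2: 368700 × 0.16 × 0.06 × 0.07 = 247.7664 kcal
Total at Polar bear: 498.4232 + 247.7664 = 746.1896 kcal

746.19 kcal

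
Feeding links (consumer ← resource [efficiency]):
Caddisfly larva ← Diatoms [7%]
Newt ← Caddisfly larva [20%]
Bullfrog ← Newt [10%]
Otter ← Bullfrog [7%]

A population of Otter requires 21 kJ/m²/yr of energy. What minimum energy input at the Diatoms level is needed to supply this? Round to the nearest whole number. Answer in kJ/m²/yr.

Cumulative transfer efficiency: 0.07 × 0.2 × 0.1 × 0.07 = 0.000098
Diatoms energy = 21 / 0.000098 = 214286 kJ/m²/yr

214286 kJ/m²/yr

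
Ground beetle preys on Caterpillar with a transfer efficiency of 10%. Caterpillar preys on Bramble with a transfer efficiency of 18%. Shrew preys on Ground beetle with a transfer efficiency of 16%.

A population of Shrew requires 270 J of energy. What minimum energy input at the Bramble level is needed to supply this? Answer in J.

Cumulative transfer efficiency: 0.18 × 0.1 × 0.16 = 0.00288
Bramble energy = 270 / 0.00288 = 93750 J

93750 J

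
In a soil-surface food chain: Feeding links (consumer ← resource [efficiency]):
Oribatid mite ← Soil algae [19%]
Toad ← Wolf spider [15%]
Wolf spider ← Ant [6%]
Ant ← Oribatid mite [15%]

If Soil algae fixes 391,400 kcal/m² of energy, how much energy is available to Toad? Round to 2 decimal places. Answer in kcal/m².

Oribatid mite: 391400 × 0.19 = 74366 kcal/m²
Ant: 74366 × 0.15 = 11154.9 kcal/m²
Wolf spider: 11154.9 × 0.06 = 669.294 kcal/m²
Toad: 669.294 × 0.15 = 100.3941 kcal/m²

100.39 kcal/m²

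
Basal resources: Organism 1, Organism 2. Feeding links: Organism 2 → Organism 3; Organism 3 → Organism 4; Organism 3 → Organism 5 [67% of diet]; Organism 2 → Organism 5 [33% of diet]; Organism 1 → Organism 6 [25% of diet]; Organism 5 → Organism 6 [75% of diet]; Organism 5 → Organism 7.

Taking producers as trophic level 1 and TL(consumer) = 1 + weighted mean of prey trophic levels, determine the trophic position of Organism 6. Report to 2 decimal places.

Organism 3: 1 + 1 = 2
Organism 4: 1 + 2 = 3
Organism 5: 1 + (0.67×2 + 0.33×1) = 2.67
Organism 6: 1 + (0.25×1 + 0.75×2.67) = 3.2525
Organism 7: 1 + 2.67 = 3.67

3.25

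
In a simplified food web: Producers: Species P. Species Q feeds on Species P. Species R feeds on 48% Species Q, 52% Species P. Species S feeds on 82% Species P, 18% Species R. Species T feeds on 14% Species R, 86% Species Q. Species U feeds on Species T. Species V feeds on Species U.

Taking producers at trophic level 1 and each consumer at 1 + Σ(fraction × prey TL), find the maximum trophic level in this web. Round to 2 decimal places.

Species Q: 1 + 1 = 2
Species R: 1 + (0.48×2 + 0.52×1) = 2.48
Species S: 1 + (0.82×1 + 0.18×2.48) = 2.2664
Species T: 1 + (0.14×2.48 + 0.86×2) = 3.0672
Species U: 1 + 3.0672 = 4.0672
Species V: 1 + 4.0672 = 5.0672

5.07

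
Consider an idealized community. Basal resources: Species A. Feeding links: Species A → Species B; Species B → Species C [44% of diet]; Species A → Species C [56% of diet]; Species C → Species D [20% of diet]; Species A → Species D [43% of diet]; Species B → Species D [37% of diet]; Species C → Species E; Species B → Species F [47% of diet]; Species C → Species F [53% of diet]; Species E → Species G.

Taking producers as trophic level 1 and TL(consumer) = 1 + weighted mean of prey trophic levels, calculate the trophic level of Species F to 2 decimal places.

Species B: 1 + 1 = 2
Species C: 1 + (0.44×2 + 0.56×1) = 2.44
Species D: 1 + (0.2×2.44 + 0.43×1 + 0.37×2) = 2.658
Species E: 1 + 2.44 = 3.44
Species F: 1 + (0.47×2 + 0.53×2.44) = 3.2332
Species G: 1 + 3.44 = 4.44

3.23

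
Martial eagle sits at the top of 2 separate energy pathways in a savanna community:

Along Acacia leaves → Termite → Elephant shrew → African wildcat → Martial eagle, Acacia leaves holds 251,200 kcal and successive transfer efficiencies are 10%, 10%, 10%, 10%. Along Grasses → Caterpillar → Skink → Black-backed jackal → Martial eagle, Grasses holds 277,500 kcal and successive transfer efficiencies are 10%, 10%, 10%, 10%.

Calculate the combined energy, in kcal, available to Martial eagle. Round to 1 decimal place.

Via Acacia leaves: 251200 × 0.1 × 0.1 × 0.1 × 0.1 = 25.12 kcal
Via Grasses: 277500 × 0.1 × 0.1 × 0.1 × 0.1 = 27.75 kcal
Total at Martial eagle: 25.12 + 27.75 = 52.87 kcal

52.9 kcal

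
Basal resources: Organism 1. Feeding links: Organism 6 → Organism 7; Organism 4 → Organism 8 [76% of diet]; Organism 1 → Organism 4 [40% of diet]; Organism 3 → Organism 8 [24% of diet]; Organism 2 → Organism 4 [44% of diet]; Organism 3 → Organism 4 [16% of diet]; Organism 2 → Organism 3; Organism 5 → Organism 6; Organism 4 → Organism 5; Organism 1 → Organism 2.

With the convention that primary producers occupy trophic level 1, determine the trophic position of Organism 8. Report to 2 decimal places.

Organism 2: 1 + 1 = 2
Organism 3: 1 + 2 = 3
Organism 4: 1 + (0.4×1 + 0.16×3 + 0.44×2) = 2.76
Organism 5: 1 + 2.76 = 3.76
Organism 6: 1 + 3.76 = 4.76
Organism 7: 1 + 4.76 = 5.76
Organism 8: 1 + (0.24×3 + 0.76×2.76) = 3.8176

3.82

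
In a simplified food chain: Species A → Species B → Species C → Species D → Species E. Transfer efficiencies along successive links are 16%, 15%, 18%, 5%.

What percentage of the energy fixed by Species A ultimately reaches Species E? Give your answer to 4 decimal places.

Product of link efficiencies: 0.16 × 0.15 × 0.18 × 0.05 = 0.000216
As a percentage: 0.000216 × 100 = 0.0216%

0.0216%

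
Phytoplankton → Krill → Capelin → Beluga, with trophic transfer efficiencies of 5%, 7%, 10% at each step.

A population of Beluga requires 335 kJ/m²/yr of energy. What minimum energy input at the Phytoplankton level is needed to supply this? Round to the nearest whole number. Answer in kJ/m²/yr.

Cumulative transfer efficiency: 0.05 × 0.07 × 0.1 = 0.00035
Phytoplankton energy = 335 / 0.00035 = 957143 kJ/m²/yr

957143 kJ/m²/yr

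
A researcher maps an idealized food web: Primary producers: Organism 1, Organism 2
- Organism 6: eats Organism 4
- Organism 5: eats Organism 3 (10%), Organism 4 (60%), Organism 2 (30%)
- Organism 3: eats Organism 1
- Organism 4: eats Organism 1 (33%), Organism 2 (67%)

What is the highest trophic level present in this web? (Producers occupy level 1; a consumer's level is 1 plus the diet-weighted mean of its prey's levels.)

3

Organism 3: 1 + 1 = 2
Organism 4: 1 + (0.33×1 + 0.67×1) = 2
Organism 5: 1 + (0.1×2 + 0.6×2 + 0.3×1) = 2.7
Organism 6: 1 + 2 = 3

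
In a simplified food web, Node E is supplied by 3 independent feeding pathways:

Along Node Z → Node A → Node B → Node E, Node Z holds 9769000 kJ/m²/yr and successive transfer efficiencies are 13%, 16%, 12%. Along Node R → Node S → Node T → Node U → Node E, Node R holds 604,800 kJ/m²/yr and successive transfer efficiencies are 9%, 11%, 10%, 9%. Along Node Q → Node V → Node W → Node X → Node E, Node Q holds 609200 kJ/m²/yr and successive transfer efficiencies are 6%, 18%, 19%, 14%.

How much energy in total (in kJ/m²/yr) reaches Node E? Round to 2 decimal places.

Via Node Z: 9769000 × 0.13 × 0.16 × 0.12 = 24383.424 kJ/m²/yr
Via Node R: 604800 × 0.09 × 0.11 × 0.1 × 0.09 = 53.88768 kJ/m²/yr
Via Node Q: 609200 × 0.06 × 0.18 × 0.19 × 0.14 = 175.010976 kJ/m²/yr
Total at Node E: 24383.424 + 53.88768 + 175.010976 = 24612.322656 kJ/m²/yr

24612.32 kJ/m²/yr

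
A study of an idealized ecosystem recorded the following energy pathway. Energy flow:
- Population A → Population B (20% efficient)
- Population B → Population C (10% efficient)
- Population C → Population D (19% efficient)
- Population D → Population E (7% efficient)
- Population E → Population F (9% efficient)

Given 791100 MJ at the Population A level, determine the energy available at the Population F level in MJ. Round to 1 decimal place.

18.9 MJ

Population B: 791100 × 0.2 = 158220 MJ
Population C: 158220 × 0.1 = 15822 MJ
Population D: 15822 × 0.19 = 3006.18 MJ
Population E: 3006.18 × 0.07 = 210.4326 MJ
Population F: 210.4326 × 0.09 = 18.938934 MJ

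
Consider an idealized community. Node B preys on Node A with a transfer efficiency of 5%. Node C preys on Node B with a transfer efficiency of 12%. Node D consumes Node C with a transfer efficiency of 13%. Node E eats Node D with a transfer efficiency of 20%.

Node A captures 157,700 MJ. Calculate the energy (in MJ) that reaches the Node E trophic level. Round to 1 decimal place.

Node B: 157700 × 0.05 = 7885 MJ
Node C: 7885 × 0.12 = 946.2 MJ
Node D: 946.2 × 0.13 = 123.006 MJ
Node E: 123.006 × 0.2 = 24.6012 MJ

24.6 MJ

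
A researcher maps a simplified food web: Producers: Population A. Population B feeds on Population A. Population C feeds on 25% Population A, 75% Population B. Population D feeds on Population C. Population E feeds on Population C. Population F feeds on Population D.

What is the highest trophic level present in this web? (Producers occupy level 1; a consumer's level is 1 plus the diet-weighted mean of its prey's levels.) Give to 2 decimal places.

Population B: 1 + 1 = 2
Population C: 1 + (0.25×1 + 0.75×2) = 2.75
Population D: 1 + 2.75 = 3.75
Population E: 1 + 2.75 = 3.75
Population F: 1 + 3.75 = 4.75

4.75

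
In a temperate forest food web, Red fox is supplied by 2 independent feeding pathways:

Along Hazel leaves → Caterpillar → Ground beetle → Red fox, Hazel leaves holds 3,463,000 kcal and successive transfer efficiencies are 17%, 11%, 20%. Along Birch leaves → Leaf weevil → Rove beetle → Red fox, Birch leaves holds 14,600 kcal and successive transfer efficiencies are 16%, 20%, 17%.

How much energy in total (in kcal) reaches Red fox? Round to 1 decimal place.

13031.0 kcal

Via Hazel leaves: 3463000 × 0.17 × 0.11 × 0.2 = 12951.62 kcal
Via Birch leaves: 14600 × 0.16 × 0.2 × 0.17 = 79.424 kcal
Total at Red fox: 12951.62 + 79.424 = 13031.044 kcal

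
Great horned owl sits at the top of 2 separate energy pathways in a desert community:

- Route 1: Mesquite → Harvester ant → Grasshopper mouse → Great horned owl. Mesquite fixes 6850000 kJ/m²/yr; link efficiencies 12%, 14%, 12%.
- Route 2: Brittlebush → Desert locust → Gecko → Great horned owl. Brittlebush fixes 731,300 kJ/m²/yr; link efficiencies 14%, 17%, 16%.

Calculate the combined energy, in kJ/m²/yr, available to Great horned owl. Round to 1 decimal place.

16594.4 kJ/m²/yr

Route 1: 6850000 × 0.12 × 0.14 × 0.12 = 13809.6 kJ/m²/yr
Route 2: 731300 × 0.14 × 0.17 × 0.16 = 2784.7904 kJ/m²/yr
Total at Great horned owl: 13809.6 + 2784.7904 = 16594.3904 kJ/m²/yr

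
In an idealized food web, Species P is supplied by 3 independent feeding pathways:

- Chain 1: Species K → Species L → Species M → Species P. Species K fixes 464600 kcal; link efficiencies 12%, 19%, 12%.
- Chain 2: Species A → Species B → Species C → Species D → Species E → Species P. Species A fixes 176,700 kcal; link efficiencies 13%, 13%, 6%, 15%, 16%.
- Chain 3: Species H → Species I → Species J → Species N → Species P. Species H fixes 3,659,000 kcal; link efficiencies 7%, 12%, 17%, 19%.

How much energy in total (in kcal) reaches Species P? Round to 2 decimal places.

2268.21 kcal

Chain 1: 464600 × 0.12 × 0.19 × 0.12 = 1271.1456 kcal
Chain 2: 176700 × 0.13 × 0.13 × 0.06 × 0.15 × 0.16 = 4.3001712 kcal
Chain 3: 3659000 × 0.07 × 0.12 × 0.17 × 0.19 = 992.75988 kcal
Total at Species P: 1271.1456 + 4.3001712 + 992.75988 = 2268.2056512 kcal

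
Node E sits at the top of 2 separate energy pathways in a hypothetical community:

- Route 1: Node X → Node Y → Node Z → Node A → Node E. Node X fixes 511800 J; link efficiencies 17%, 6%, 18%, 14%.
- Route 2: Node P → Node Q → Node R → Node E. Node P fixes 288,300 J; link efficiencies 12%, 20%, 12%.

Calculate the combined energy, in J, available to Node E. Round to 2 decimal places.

Route 1: 511800 × 0.17 × 0.06 × 0.18 × 0.14 = 131.553072 J
Route 2: 288300 × 0.12 × 0.2 × 0.12 = 830.304 J
Total at Node E: 131.553072 + 830.304 = 961.857072 J

961.86 J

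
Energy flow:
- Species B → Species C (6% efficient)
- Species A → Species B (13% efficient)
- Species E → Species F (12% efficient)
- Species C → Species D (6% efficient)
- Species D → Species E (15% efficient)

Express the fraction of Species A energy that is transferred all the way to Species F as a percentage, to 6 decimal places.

Product of link efficiencies: 0.13 × 0.06 × 0.06 × 0.15 × 0.12 = 0.000008424
As a percentage: 0.000008424 × 100 = 0.000842%

0.000842%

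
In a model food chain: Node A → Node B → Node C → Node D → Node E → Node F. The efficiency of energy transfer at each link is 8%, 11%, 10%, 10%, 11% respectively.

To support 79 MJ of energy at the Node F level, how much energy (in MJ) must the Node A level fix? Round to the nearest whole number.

Cumulative transfer efficiency: 0.08 × 0.11 × 0.1 × 0.1 × 0.11 = 0.00000968
Node A energy = 79 / 0.00000968 = 8161157 MJ

8161157 MJ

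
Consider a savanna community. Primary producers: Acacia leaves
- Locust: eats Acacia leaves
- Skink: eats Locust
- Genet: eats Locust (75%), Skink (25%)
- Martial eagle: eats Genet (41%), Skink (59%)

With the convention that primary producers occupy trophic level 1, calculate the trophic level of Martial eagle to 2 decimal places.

4.10

Locust: 1 + 1 = 2
Skink: 1 + 2 = 3
Genet: 1 + (0.75×2 + 0.25×3) = 3.25
Martial eagle: 1 + (0.41×3.25 + 0.59×3) = 4.1025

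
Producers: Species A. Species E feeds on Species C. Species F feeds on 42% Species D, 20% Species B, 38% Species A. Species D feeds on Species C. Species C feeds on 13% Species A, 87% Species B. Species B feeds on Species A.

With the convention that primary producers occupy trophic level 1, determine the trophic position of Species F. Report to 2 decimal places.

Species B: 1 + 1 = 2
Species C: 1 + (0.13×1 + 0.87×2) = 2.87
Species D: 1 + 2.87 = 3.87
Species E: 1 + 2.87 = 3.87
Species F: 1 + (0.42×3.87 + 0.2×2 + 0.38×1) = 3.4054

3.41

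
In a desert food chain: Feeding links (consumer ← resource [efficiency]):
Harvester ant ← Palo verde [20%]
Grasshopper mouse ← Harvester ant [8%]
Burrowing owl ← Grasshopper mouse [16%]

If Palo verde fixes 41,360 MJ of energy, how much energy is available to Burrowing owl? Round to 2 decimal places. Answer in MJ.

Harvester ant: 41360 × 0.2 = 8272 MJ
Grasshopper mouse: 8272 × 0.08 = 661.76 MJ
Burrowing owl: 661.76 × 0.16 = 105.8816 MJ

105.88 MJ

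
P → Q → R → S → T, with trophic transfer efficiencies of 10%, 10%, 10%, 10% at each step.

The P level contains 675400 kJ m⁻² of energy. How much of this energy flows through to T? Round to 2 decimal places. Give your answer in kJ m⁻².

Q: 675400 × 0.1 = 67540 kJ m⁻²
R: 67540 × 0.1 = 6754 kJ m⁻²
S: 6754 × 0.1 = 675.4 kJ m⁻²
T: 675.4 × 0.1 = 67.54 kJ m⁻²

67.54 kJ m⁻²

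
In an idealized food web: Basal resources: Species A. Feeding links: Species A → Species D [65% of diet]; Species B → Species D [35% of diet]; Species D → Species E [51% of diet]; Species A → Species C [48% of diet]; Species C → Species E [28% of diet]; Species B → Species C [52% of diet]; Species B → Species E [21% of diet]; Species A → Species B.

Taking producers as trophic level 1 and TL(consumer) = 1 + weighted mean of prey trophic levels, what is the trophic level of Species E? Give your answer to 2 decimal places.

Species B: 1 + 1 = 2
Species C: 1 + (0.52×2 + 0.48×1) = 2.52
Species D: 1 + (0.65×1 + 0.35×2) = 2.35
Species E: 1 + (0.28×2.52 + 0.51×2.35 + 0.21×2) = 3.3241

3.32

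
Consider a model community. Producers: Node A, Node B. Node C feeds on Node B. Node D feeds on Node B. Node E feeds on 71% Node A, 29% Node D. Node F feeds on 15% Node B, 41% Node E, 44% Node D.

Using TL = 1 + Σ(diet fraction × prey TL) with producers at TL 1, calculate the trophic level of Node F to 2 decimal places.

Node C: 1 + 1 = 2
Node D: 1 + 1 = 2
Node E: 1 + (0.71×1 + 0.29×2) = 2.29
Node F: 1 + (0.15×1 + 0.41×2.29 + 0.44×2) = 2.9689

2.97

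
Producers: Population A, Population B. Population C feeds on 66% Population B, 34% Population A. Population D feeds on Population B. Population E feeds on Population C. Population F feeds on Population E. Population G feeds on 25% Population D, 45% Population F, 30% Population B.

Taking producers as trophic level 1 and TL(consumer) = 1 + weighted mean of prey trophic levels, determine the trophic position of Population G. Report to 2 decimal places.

Population C: 1 + (0.66×1 + 0.34×1) = 2
Population D: 1 + 1 = 2
Population E: 1 + 2 = 3
Population F: 1 + 3 = 4
Population G: 1 + (0.25×2 + 0.45×4 + 0.3×1) = 3.6

3.60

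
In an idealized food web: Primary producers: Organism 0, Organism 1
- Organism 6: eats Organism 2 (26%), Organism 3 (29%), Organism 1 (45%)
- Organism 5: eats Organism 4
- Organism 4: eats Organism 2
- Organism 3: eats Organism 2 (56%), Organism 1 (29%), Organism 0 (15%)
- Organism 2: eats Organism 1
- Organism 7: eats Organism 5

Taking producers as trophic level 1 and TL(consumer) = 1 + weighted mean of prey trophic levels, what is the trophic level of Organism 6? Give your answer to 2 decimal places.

2.71

Organism 2: 1 + 1 = 2
Organism 3: 1 + (0.56×2 + 0.29×1 + 0.15×1) = 2.56
Organism 4: 1 + 2 = 3
Organism 5: 1 + 3 = 4
Organism 6: 1 + (0.26×2 + 0.29×2.56 + 0.45×1) = 2.7124
Organism 7: 1 + 4 = 5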